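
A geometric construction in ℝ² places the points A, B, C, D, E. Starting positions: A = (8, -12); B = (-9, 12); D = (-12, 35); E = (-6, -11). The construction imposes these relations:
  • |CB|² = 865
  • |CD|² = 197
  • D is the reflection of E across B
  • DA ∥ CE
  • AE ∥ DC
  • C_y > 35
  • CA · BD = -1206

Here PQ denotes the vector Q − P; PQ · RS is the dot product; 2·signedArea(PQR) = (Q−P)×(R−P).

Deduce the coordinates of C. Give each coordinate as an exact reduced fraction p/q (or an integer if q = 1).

C = (-26, 36)

1. C_x = -26  [DA ∥ CE ∩ AE ∥ DC]
2. C_y = 36  [DA ∥ CE ∩ AE ∥ DC]
   → C = (-26, 36)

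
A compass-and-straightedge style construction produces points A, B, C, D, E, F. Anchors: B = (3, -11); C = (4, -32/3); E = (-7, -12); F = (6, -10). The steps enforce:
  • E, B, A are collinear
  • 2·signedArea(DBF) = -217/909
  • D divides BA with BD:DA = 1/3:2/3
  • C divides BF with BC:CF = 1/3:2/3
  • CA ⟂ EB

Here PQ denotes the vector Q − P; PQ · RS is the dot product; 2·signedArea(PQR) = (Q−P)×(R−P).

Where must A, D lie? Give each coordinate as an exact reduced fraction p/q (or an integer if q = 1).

1. A_x = 1219/303  [E, B, A are collinear ∩ CA ⟂ EB]
2. A_y = -3302/303  [E, B, A are collinear ∩ CA ⟂ EB]
   → A = (1219/303, -3302/303)
3. D_x = 3037/909  [D divides BA with BD:DA = 1/3:2/3]
4. D_y = -9968/909  [D divides BA with BD:DA = 1/3:2/3]
   → D = (3037/909, -9968/909)

A = (1219/303, -3302/303)
D = (3037/909, -9968/909)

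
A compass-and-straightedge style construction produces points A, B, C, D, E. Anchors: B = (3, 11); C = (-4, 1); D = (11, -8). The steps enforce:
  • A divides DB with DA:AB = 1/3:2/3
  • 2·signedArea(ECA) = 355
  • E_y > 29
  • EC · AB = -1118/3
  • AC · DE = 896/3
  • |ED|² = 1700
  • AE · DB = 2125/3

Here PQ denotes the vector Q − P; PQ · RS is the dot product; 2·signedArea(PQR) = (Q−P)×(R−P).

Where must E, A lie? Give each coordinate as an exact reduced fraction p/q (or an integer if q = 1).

1. A_x = 25/3  [A divides DB with DA:AB = 1/3:2/3]
2. A_y = -5/3  [A divides DB with DA:AB = 1/3:2/3]
   → A = (25/3, -5/3)
3. E_x = -5  [2·signedArea(ECA) = 355 ∩ EC · AB = -1118/3]
4. E_y = 30  [2·signedArea(ECA) = 355 ∩ EC · AB = -1118/3]
   → E = (-5, 30)

A = (25/3, -5/3)
E = (-5, 30)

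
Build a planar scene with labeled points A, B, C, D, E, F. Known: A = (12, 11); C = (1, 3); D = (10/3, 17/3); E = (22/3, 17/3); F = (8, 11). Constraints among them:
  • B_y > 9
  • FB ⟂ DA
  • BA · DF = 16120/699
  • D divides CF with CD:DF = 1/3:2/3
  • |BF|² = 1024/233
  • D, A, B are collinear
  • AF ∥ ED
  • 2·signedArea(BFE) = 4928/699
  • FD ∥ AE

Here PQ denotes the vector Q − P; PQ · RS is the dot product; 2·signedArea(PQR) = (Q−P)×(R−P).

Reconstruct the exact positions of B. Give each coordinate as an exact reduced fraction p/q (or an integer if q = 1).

1. B_x = 2120/233  [D, A, B are collinear ∩ FB ⟂ DA]
2. B_y = 2147/233  [D, A, B are collinear ∩ FB ⟂ DA]
   → B = (2120/233, 2147/233)

B = (2120/233, 2147/233)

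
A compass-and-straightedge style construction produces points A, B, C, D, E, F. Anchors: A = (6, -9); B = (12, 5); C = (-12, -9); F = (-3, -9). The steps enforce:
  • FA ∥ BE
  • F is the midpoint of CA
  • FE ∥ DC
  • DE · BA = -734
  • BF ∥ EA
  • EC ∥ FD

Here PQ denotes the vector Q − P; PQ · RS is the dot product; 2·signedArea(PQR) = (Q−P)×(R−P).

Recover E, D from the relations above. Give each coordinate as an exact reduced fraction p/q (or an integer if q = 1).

D = (-36, -23)
E = (21, 5)

1. E_x = 21  [BF ∥ EA ∩ FA ∥ BE]
2. E_y = 5  [BF ∥ EA ∩ FA ∥ BE]
   → E = (21, 5)
3. D_x = -36  [FE ∥ DC ∩ EC ∥ FD]
4. D_y = -23  [FE ∥ DC ∩ EC ∥ FD]
   → D = (-36, -23)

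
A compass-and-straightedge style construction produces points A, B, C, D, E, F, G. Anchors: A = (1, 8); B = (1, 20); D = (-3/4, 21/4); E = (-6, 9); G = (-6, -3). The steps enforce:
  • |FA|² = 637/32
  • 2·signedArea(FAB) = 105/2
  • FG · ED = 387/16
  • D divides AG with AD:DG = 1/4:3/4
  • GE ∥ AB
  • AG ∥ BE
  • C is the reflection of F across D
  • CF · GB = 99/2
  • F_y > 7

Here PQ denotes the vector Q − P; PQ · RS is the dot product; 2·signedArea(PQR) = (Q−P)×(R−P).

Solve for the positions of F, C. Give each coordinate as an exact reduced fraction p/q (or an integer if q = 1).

C = (15/8, 27/8)
F = (-27/8, 57/8)

1. F_x = -27/8  [2·signedArea(FAB) = 105/2 ∩ FG · ED = 387/16]
2. F_y = 57/8  [2·signedArea(FAB) = 105/2 ∩ FG · ED = 387/16]
   → F = (-27/8, 57/8)
3. C_x = 15/8  [C is the reflection of F across D]
4. C_y = 27/8  [C is the reflection of F across D]
   → C = (15/8, 27/8)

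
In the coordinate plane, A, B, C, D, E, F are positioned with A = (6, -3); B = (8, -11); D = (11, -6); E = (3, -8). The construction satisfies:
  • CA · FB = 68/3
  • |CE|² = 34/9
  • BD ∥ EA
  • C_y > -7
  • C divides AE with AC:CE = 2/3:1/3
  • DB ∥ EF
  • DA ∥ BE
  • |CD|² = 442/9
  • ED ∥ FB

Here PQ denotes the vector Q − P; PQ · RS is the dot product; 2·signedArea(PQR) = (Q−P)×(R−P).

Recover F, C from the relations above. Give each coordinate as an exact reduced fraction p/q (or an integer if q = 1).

1. F_x = 0  [ED ∥ FB ∩ DB ∥ EF]
2. F_y = -13  [ED ∥ FB ∩ DB ∥ EF]
   → F = (0, -13)
3. C_x = 4  [C divides AE with AC:CE = 2/3:1/3]
4. C_y = -19/3  [C divides AE with AC:CE = 2/3:1/3]
   → C = (4, -19/3)

C = (4, -19/3)
F = (0, -13)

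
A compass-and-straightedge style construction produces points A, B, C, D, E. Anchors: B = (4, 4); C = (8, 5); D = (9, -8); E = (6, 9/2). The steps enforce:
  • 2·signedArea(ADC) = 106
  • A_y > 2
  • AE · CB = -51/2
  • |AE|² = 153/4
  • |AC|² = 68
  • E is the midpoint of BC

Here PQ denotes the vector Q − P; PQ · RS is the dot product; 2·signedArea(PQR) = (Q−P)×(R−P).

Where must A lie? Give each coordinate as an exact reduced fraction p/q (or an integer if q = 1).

A = (0, 3)

1. A_x = 0  [2·signedArea(ADC) = 106 ∩ AE · CB = -51/2]
2. A_y = 3  [2·signedArea(ADC) = 106 ∩ AE · CB = -51/2]
   → A = (0, 3)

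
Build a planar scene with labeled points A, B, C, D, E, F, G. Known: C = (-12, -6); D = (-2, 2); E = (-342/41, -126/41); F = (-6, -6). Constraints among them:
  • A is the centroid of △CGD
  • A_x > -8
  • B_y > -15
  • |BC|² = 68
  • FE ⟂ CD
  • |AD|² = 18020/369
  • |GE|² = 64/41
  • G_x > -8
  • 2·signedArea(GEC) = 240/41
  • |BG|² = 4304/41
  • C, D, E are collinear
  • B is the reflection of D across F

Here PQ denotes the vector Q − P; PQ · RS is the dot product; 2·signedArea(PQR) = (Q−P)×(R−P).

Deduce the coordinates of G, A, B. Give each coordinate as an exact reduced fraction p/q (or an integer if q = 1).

A = (-884/123, -110/41)
B = (-10, -14)
G = (-310/41, -166/41)

1. G_x = -310/41  [line 120/41·x + -150/41·y + 300/41 = 0 ∩ |GE|² = 64/41]
2. G_y = -166/41  [line 120/41·x + -150/41·y + 300/41 = 0 ∩ |GE|² = 64/41]
   → G = (-310/41, -166/41)
3. A_x = -884/123  [A is the centroid of △CGD]
4. A_y = -110/41  [A is the centroid of △CGD]
   → A = (-884/123, -110/41)
5. B_x = -10  [B is the reflection of D across F]
6. B_y = -14  [B is the reflection of D across F]
   → B = (-10, -14)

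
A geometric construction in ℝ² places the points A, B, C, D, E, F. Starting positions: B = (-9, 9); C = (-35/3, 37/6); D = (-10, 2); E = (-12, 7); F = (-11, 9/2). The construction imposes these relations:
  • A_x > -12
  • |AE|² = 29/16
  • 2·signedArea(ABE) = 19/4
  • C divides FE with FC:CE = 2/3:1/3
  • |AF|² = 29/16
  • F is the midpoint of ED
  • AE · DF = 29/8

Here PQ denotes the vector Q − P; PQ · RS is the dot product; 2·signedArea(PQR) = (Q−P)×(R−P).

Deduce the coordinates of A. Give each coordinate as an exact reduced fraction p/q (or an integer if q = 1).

1. A_x = -23/2  [AE · DF = 29/8 ∩ 2·signedArea(ABE) = 19/4]
2. A_y = 23/4  [AE · DF = 29/8 ∩ 2·signedArea(ABE) = 19/4]
   → A = (-23/2, 23/4)

A = (-23/2, 23/4)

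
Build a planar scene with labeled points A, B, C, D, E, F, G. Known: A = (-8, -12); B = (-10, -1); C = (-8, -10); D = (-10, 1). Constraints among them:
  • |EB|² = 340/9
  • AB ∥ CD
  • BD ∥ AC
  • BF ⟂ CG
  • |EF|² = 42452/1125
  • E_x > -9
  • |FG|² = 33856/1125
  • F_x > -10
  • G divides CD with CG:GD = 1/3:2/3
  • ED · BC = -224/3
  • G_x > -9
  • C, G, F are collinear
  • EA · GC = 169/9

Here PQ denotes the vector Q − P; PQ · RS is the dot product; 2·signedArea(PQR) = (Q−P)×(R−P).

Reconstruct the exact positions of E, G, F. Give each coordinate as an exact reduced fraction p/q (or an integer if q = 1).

1. E_x = -26/3  [line -2·x + 9·y + 137/3 = 0 ∩ |EB|² = 340/9]
2. E_y = -7  [line -2·x + 9·y + 137/3 = 0 ∩ |EB|² = 340/9]
   → E = (-26/3, -7)
3. G_x = -26/3  [EA · GC = 169/9 ∩ G divides CD with CG:GD = 1/3:2/3]
4. G_y = -19/3  [EA · GC = 169/9 ∩ G divides CD with CG:GD = 1/3:2/3]
   → G = (-26/3, -19/3)
5. F_x = -1206/125  [C, G, F are collinear ∩ BF ⟂ CG]
6. F_y = -117/125  [C, G, F are collinear ∩ BF ⟂ CG]
   → F = (-1206/125, -117/125)

E = (-26/3, -7)
F = (-1206/125, -117/125)
G = (-26/3, -19/3)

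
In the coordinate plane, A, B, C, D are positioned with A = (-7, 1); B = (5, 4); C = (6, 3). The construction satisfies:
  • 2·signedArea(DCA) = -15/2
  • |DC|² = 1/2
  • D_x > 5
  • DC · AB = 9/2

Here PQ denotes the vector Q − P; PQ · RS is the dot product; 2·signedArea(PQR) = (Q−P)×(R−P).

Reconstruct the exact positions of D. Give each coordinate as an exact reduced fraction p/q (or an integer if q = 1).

D = (11/2, 7/2)

1. D_x = 11/2  [2·signedArea(DCA) = -15/2 ∩ DC · AB = 9/2]
2. D_y = 7/2  [2·signedArea(DCA) = -15/2 ∩ DC · AB = 9/2]
   → D = (11/2, 7/2)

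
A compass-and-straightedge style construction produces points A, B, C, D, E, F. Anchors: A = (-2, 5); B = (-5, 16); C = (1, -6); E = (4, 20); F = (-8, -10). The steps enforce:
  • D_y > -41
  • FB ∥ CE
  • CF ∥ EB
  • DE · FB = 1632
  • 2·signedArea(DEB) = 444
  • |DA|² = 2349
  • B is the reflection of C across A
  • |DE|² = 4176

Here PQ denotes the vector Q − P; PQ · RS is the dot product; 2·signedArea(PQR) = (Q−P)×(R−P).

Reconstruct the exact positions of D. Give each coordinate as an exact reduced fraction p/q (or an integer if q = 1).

1. D_x = -20  [DE · FB = 1632 ∩ 2·signedArea(DEB) = 444]
2. D_y = -40  [DE · FB = 1632 ∩ 2·signedArea(DEB) = 444]
   → D = (-20, -40)

D = (-20, -40)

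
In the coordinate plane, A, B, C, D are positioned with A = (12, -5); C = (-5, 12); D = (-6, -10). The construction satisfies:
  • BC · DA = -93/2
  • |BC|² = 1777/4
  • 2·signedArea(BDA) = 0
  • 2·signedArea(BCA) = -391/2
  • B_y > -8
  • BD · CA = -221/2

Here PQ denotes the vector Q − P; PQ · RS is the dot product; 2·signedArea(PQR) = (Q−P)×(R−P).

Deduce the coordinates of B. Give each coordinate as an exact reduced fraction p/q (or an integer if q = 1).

B = (3, -15/2)

1. B_x = 3  [2·signedArea(BDA) = 0 ∩ 2·signedArea(BCA) = -391/2]
2. B_y = -15/2  [2·signedArea(BDA) = 0 ∩ 2·signedArea(BCA) = -391/2]
   → B = (3, -15/2)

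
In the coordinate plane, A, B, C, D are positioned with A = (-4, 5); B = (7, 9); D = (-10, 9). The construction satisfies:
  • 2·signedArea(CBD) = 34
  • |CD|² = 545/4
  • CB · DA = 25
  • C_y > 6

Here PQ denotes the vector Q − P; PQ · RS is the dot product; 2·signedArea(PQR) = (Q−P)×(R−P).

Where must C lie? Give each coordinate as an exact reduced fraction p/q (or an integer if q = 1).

1. C_x = 3/2  [2·signedArea(CBD) = 34 ∩ CB · DA = 25]
2. C_y = 7  [2·signedArea(CBD) = 34 ∩ CB · DA = 25]
   → C = (3/2, 7)

C = (3/2, 7)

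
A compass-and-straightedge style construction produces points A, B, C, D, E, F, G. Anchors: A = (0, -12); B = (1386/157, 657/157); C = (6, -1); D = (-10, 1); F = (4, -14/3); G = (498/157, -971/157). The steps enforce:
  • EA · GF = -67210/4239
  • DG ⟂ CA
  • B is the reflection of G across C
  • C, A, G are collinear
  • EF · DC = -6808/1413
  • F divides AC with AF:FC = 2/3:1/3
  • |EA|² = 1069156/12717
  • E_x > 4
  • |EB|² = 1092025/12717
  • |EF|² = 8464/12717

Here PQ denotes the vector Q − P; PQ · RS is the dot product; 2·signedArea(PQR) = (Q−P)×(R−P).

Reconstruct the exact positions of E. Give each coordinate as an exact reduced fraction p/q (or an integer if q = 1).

E = (2068/471, -5582/1413)

1. E_x = 2068/471  [EA · GF = -67210/4239 ∩ EF · DC = -6808/1413]
2. E_y = -5582/1413  [EA · GF = -67210/4239 ∩ EF · DC = -6808/1413]
   → E = (2068/471, -5582/1413)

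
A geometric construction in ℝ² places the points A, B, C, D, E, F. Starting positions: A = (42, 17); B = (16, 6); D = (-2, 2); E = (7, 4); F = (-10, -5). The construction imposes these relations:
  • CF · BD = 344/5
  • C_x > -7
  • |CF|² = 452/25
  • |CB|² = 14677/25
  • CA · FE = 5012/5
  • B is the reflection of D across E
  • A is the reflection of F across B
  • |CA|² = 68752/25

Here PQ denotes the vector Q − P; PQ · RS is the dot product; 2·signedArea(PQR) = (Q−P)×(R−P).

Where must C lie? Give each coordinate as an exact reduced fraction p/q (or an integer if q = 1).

C = (-34/5, -11/5)

1. C_x = -34/5  [CF · BD = 344/5 ∩ CA · FE = 5012/5]
2. C_y = -11/5  [CF · BD = 344/5 ∩ CA · FE = 5012/5]
   → C = (-34/5, -11/5)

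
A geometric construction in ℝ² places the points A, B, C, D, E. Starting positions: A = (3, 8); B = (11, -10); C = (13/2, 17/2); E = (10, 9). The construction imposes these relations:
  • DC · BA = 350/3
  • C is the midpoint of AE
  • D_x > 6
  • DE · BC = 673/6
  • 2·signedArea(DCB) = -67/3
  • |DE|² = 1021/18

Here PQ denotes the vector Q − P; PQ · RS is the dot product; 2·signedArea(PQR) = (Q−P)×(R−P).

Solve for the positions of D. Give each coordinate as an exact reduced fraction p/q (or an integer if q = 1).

D = (41/6, 13/6)

1. D_x = 41/6  [2·signedArea(DCB) = -67/3 ∩ DE · BC = 673/6]
2. D_y = 13/6  [2·signedArea(DCB) = -67/3 ∩ DE · BC = 673/6]
   → D = (41/6, 13/6)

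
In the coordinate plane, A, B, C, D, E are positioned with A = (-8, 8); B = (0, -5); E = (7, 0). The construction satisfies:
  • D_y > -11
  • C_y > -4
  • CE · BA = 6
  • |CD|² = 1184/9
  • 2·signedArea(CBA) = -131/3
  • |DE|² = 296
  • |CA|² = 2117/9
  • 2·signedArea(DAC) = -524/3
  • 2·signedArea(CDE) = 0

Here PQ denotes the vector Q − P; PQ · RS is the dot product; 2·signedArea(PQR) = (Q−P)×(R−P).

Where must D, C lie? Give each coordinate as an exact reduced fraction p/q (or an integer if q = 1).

1. C_x = 7/3  [2·signedArea(CBA) = -131/3 ∩ CE · BA = 6]
2. C_y = -10/3  [2·signedArea(CBA) = -131/3 ∩ CE · BA = 6]
   → C = (7/3, -10/3)
3. D_x = -7  [2·signedArea(DAC) = -524/3 ∩ 2·signedArea(CDE) = 0]
4. D_y = -10  [2·signedArea(DAC) = -524/3 ∩ 2·signedArea(CDE) = 0]
   → D = (-7, -10)

C = (7/3, -10/3)
D = (-7, -10)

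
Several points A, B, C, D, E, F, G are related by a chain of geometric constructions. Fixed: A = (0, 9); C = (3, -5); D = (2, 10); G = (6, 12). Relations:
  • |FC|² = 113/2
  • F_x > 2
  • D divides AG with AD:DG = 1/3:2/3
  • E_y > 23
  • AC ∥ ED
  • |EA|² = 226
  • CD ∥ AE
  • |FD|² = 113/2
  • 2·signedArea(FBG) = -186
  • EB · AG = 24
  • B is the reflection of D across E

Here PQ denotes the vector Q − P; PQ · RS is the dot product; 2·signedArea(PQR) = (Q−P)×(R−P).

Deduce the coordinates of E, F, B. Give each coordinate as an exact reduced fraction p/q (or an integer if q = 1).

1. E_x = -1  [AC ∥ ED ∩ CD ∥ AE]
2. E_y = 24  [AC ∥ ED ∩ CD ∥ AE]
   → E = (-1, 24)
3. B_x = -4  [B is the reflection of D across E]
4. B_y = 38  [B is the reflection of D across E]
   → B = (-4, 38)
5. F_x = 5/2  [line 26·x + 10·y + -90 = 0 ∩ |FD|² = 113/2]
6. F_y = 5/2  [line 26·x + 10·y + -90 = 0 ∩ |FD|² = 113/2]
   → F = (5/2, 5/2)

B = (-4, 38)
E = (-1, 24)
F = (5/2, 5/2)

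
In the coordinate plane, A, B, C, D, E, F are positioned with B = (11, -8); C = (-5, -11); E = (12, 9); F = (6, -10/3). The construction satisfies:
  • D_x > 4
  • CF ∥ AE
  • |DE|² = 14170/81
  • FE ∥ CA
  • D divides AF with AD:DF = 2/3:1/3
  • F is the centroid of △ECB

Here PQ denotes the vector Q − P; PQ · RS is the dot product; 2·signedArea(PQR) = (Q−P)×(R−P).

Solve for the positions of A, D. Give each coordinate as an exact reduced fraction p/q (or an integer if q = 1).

1. A_x = 1  [CF ∥ AE ∩ FE ∥ CA]
2. A_y = 4/3  [CF ∥ AE ∩ FE ∥ CA]
   → A = (1, 4/3)
3. D_x = 13/3  [D divides AF with AD:DF = 2/3:1/3]
4. D_y = -16/9  [D divides AF with AD:DF = 2/3:1/3]
   → D = (13/3, -16/9)

A = (1, 4/3)
D = (13/3, -16/9)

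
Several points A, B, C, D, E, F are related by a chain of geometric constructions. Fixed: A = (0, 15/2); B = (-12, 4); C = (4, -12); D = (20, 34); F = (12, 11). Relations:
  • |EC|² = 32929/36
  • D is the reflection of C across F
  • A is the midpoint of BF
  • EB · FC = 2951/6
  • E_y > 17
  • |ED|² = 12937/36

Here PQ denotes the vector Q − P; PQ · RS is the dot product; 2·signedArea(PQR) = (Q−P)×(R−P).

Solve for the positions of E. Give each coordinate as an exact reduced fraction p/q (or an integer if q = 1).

E = (32/3, 35/2)

1. E_x = 32/3  [line 8·x + 23·y + -2927/6 = 0 ∩ |ED|² = 12937/36]
2. E_y = 35/2  [line 8·x + 23·y + -2927/6 = 0 ∩ |ED|² = 12937/36]
   → E = (32/3, 35/2)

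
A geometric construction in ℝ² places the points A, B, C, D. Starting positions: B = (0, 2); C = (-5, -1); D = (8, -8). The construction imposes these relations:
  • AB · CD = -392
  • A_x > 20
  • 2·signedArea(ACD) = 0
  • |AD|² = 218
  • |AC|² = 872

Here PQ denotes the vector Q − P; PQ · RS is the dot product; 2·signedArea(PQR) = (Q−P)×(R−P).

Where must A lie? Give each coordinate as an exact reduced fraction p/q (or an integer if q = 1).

1. A_x = 21  [2·signedArea(ACD) = 0 ∩ AB · CD = -392]
2. A_y = -15  [2·signedArea(ACD) = 0 ∩ AB · CD = -392]
   → A = (21, -15)

A = (21, -15)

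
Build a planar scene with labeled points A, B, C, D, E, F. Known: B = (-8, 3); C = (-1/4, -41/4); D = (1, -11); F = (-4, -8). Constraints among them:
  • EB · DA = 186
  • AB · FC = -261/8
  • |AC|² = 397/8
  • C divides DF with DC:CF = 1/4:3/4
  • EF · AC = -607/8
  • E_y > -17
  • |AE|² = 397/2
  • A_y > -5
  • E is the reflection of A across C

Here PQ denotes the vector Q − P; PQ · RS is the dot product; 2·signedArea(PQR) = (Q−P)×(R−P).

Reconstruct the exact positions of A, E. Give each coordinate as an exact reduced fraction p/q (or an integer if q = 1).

A = (-7/2, -4)
E = (3, -33/2)

1. A_x = -7/2  [line -15/4·x + 9/4·y + -33/8 = 0 ∩ |AC|² = 397/8]
2. A_y = -4  [line -15/4·x + 9/4·y + -33/8 = 0 ∩ |AC|² = 397/8]
   → A = (-7/2, -4)
3. E_x = 3  [E is the reflection of A across C]
4. E_y = -33/2  [E is the reflection of A across C]
   → E = (3, -33/2)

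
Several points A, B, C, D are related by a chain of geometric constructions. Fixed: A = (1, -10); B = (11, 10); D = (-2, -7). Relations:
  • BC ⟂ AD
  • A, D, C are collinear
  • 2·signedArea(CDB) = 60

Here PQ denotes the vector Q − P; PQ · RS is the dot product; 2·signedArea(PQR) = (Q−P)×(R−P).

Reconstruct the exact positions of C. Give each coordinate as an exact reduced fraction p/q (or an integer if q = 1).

C = (-4, -5)

1. C_x = -4  [A, D, C are collinear ∩ BC ⟂ AD]
2. C_y = -5  [A, D, C are collinear ∩ BC ⟂ AD]
   → C = (-4, -5)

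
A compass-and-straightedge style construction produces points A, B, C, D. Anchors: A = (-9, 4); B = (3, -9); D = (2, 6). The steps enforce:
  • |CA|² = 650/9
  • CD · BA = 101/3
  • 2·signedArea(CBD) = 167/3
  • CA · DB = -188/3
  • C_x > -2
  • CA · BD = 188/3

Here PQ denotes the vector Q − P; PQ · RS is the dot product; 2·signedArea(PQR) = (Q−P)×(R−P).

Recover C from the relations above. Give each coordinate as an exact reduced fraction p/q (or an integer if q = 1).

C = (-4/3, 1/3)

1. C_x = -4/3  [2·signedArea(CBD) = 167/3 ∩ CD · BA = 101/3]
2. C_y = 1/3  [2·signedArea(CBD) = 167/3 ∩ CD · BA = 101/3]
   → C = (-4/3, 1/3)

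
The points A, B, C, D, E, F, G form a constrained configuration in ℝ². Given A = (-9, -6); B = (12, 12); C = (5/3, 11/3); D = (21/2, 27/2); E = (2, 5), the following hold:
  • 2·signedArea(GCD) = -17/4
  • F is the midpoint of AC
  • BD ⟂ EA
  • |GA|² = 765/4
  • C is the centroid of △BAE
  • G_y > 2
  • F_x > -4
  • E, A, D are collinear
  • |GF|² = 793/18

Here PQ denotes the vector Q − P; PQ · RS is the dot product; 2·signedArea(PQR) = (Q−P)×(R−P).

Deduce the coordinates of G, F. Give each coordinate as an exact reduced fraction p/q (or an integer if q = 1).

F = (-11/3, -7/6)
G = (3/2, 3)

1. G_x = 3/2  [line -59/6·x + 53/6·y + -47/4 = 0 ∩ |GA|² = 765/4]
2. G_y = 3  [line -59/6·x + 53/6·y + -47/4 = 0 ∩ |GA|² = 765/4]
   → G = (3/2, 3)
3. F_x = -11/3  [F is the midpoint of AC]
4. F_y = -7/6  [F is the midpoint of AC]
   → F = (-11/3, -7/6)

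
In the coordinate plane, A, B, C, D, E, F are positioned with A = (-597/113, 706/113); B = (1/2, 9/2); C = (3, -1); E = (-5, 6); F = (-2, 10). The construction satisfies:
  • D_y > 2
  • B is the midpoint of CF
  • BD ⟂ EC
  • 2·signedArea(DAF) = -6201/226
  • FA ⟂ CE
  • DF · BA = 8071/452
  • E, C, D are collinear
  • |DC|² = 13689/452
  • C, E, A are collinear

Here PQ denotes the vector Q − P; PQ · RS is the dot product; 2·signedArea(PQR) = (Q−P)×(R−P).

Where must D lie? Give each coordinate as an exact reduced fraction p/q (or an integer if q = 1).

D = (-129/113, 593/226)

1. D_x = -129/113  [E, C, D are collinear ∩ BD ⟂ EC]
2. D_y = 593/226  [E, C, D are collinear ∩ BD ⟂ EC]
   → D = (-129/113, 593/226)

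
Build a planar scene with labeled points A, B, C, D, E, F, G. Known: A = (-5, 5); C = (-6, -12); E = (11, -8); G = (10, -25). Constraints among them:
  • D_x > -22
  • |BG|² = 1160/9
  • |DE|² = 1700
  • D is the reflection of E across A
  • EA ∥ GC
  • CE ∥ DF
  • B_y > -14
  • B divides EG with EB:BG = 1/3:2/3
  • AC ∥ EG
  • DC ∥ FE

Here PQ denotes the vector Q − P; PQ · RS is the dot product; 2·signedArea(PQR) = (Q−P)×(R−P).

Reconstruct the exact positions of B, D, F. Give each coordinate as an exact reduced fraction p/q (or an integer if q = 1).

1. B_x = 32/3  [B divides EG with EB:BG = 1/3:2/3]
2. B_y = -41/3  [B divides EG with EB:BG = 1/3:2/3]
   → B = (32/3, -41/3)
3. D_x = -21  [D is the reflection of E across A]
4. D_y = 18  [D is the reflection of E across A]
   → D = (-21, 18)
5. F_x = -4  [DC ∥ FE ∩ CE ∥ DF]
6. F_y = 22  [DC ∥ FE ∩ CE ∥ DF]
   → F = (-4, 22)

B = (32/3, -41/3)
D = (-21, 18)
F = (-4, 22)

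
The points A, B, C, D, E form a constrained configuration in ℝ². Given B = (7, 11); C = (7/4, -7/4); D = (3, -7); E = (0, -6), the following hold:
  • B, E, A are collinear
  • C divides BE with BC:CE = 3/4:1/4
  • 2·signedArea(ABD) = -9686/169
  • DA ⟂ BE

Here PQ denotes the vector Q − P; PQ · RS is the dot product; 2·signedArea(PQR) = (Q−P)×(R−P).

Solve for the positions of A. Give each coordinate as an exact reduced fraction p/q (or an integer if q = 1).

1. A_x = 14/169  [B, E, A are collinear ∩ DA ⟂ BE]
2. A_y = -980/169  [B, E, A are collinear ∩ DA ⟂ BE]
   → A = (14/169, -980/169)

A = (14/169, -980/169)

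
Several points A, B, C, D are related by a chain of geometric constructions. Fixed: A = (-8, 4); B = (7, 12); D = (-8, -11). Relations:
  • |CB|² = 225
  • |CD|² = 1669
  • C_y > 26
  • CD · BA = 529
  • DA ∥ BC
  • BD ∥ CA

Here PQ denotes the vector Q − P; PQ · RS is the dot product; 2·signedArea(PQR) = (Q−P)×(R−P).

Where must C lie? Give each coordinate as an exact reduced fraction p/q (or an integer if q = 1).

1. C_x = 7  [BD ∥ CA ∩ DA ∥ BC]
2. C_y = 27  [BD ∥ CA ∩ DA ∥ BC]
   → C = (7, 27)

C = (7, 27)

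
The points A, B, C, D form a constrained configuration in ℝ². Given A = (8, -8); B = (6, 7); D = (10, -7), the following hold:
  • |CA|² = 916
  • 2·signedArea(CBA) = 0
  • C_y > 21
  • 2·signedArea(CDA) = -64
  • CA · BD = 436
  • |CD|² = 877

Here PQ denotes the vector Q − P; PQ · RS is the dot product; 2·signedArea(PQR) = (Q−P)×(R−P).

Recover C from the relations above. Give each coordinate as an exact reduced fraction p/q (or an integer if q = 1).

C = (4, 22)

1. C_x = 4  [2·signedArea(CBA) = 0 ∩ CA · BD = 436]
2. C_y = 22  [2·signedArea(CBA) = 0 ∩ CA · BD = 436]
   → C = (4, 22)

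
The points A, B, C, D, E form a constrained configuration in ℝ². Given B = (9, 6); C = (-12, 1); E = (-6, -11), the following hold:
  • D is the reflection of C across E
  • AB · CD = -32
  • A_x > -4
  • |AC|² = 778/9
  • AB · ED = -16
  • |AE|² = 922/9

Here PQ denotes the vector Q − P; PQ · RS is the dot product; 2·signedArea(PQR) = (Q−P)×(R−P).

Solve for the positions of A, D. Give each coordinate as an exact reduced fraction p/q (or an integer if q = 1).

1. D_x = 0  [D is the reflection of C across E]
2. D_y = -23  [D is the reflection of C across E]
   → D = (0, -23)
3. A_x = -3  [line -6·x + 12·y + -2 = 0 ∩ |AC|² = 778/9]
4. A_y = -4/3  [line -6·x + 12·y + -2 = 0 ∩ |AC|² = 778/9]
   → A = (-3, -4/3)

A = (-3, -4/3)
D = (0, -23)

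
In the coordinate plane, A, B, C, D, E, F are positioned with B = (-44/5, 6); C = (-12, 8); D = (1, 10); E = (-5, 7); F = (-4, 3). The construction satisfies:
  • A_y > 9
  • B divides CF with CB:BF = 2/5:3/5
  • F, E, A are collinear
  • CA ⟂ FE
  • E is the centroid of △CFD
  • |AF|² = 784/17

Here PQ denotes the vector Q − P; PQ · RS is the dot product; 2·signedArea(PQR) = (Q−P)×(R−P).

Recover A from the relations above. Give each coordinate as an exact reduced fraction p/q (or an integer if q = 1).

1. A_x = -96/17  [F, E, A are collinear ∩ CA ⟂ FE]
2. A_y = 163/17  [F, E, A are collinear ∩ CA ⟂ FE]
   → A = (-96/17, 163/17)

A = (-96/17, 163/17)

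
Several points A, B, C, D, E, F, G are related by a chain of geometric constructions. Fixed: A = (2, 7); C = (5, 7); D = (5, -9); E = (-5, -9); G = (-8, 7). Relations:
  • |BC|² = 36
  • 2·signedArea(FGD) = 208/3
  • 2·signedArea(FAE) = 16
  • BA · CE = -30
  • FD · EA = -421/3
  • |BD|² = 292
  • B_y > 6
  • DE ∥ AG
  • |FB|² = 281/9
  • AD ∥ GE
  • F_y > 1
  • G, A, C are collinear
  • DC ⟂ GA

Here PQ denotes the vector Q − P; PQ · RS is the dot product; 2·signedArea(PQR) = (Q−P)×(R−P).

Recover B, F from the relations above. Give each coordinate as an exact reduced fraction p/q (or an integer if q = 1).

1. B_x = -1  [line 10·x + 16·y + -102 = 0 ∩ |BC|² = 36]
2. B_y = 7  [line 10·x + 16·y + -102 = 0 ∩ |BC|² = 36]
   → B = (-1, 7)
3. F_x = 2/3  [2·signedArea(FGD) = 208/3 ∩ 2·signedArea(FAE) = 16]
4. F_y = 5/3  [2·signedArea(FGD) = 208/3 ∩ 2·signedArea(FAE) = 16]
   → F = (2/3, 5/3)

B = (-1, 7)
F = (2/3, 5/3)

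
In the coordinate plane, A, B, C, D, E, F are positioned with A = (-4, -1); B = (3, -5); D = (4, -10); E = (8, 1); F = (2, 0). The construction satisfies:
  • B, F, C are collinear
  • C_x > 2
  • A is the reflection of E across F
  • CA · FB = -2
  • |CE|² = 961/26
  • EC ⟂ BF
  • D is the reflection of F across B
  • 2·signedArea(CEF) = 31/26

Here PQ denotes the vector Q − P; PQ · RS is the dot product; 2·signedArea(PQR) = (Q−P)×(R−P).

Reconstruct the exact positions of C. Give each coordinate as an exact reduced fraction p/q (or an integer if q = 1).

1. C_x = 53/26  [B, F, C are collinear ∩ EC ⟂ BF]
2. C_y = -5/26  [B, F, C are collinear ∩ EC ⟂ BF]
   → C = (53/26, -5/26)

C = (53/26, -5/26)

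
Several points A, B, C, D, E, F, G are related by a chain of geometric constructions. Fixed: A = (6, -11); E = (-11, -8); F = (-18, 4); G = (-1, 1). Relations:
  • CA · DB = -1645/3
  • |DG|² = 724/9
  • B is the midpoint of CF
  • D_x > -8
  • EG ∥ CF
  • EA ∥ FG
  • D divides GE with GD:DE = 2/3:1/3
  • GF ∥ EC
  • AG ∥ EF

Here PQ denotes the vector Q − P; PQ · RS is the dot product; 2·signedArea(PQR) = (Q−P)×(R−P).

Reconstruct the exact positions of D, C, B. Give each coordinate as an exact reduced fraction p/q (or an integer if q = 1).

B = (-23, -1/2)
C = (-28, -5)
D = (-23/3, -5)

1. D_x = -23/3  [D divides GE with GD:DE = 2/3:1/3]
2. D_y = -5  [D divides GE with GD:DE = 2/3:1/3]
   → D = (-23/3, -5)
3. C_x = -28  [EG ∥ CF ∩ GF ∥ EC]
4. C_y = -5  [EG ∥ CF ∩ GF ∥ EC]
   → C = (-28, -5)
5. B_x = -23  [B is the midpoint of CF]
6. B_y = -1/2  [B is the midpoint of CF]
   → B = (-23, -1/2)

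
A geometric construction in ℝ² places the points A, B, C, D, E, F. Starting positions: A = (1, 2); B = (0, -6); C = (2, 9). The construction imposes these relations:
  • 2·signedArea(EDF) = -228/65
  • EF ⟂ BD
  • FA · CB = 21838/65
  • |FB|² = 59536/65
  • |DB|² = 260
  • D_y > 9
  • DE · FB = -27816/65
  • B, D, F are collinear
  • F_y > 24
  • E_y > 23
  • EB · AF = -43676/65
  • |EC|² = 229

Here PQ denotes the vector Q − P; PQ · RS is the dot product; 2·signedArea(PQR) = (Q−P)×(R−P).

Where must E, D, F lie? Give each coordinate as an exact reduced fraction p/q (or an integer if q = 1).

1. F_x = 244/65  [line 2·x + 15·y + -23918/65 = 0 ∩ |FB|² = 59536/65]
2. F_y = 1562/65  [line 2·x + 15·y + -23918/65 = 0 ∩ |FB|² = 59536/65]
   → F = (244/65, 1562/65)
3. D_x = 2  [line 1952/65·x + -244/65·y + -1464/65 = 0 ∩ |DB|² = 260]
4. D_y = 10  [line 1952/65·x + -244/65·y + -1464/65 = 0 ∩ |DB|² = 260]
   → D = (2, 10)
5. E_x = 4  [EB · AF = -43676/65 ∩ 2·signedArea(EDF) = -228/65]
6. E_y = 24  [EB · AF = -43676/65 ∩ 2·signedArea(EDF) = -228/65]
   → E = (4, 24)

D = (2, 10)
E = (4, 24)
F = (244/65, 1562/65)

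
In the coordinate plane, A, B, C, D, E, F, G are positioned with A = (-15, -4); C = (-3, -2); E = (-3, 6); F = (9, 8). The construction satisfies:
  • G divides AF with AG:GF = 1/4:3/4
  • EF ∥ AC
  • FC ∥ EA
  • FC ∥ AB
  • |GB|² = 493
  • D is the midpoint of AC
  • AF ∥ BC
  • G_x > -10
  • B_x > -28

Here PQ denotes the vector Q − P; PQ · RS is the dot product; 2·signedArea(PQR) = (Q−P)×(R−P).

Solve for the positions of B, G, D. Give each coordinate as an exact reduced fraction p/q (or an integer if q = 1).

1. B_x = -27  [AF ∥ BC ∩ FC ∥ AB]
2. B_y = -14  [AF ∥ BC ∩ FC ∥ AB]
   → B = (-27, -14)
3. G_x = -9  [G divides AF with AG:GF = 1/4:3/4]
4. G_y = -1  [G divides AF with AG:GF = 1/4:3/4]
   → G = (-9, -1)
5. D_x = -9  [D is the midpoint of AC]
6. D_y = -3  [D is the midpoint of AC]
   → D = (-9, -3)

B = (-27, -14)
D = (-9, -3)
G = (-9, -1)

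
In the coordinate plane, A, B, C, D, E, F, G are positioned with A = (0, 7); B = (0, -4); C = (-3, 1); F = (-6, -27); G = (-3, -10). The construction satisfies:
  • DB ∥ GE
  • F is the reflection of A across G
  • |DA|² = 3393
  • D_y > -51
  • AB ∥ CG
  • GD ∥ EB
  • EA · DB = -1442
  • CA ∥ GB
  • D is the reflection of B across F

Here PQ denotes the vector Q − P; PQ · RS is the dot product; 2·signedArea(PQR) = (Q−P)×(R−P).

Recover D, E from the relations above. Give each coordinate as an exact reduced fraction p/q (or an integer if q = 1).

D = (-12, -50)
E = (9, 36)

1. D_x = -12  [D is the reflection of B across F]
2. D_y = -50  [D is the reflection of B across F]
   → D = (-12, -50)
3. E_x = 9  [GD ∥ EB ∩ DB ∥ GE]
4. E_y = 36  [GD ∥ EB ∩ DB ∥ GE]
   → E = (9, 36)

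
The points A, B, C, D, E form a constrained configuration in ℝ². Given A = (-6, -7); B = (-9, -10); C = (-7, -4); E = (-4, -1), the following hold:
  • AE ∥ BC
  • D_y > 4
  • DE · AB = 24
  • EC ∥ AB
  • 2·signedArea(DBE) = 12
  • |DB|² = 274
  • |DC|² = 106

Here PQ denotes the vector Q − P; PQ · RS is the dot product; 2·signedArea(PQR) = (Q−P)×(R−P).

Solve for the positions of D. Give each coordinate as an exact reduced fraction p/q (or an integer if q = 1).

1. D_x = -2  [DE · AB = 24 ∩ 2·signedArea(DBE) = 12]
2. D_y = 5  [DE · AB = 24 ∩ 2·signedArea(DBE) = 12]
   → D = (-2, 5)

D = (-2, 5)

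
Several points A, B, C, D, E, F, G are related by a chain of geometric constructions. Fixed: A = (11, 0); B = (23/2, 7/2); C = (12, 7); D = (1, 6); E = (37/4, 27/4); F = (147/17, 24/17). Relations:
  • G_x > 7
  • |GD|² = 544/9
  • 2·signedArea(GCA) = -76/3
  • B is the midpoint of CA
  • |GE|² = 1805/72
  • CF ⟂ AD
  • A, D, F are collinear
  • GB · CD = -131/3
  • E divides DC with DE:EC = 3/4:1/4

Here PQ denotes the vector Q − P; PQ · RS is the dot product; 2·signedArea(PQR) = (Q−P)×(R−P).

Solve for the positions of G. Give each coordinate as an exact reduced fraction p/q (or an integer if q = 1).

1. G_x = 23/3  [2·signedArea(GCA) = -76/3 ∩ GB · CD = -131/3]
2. G_y = 2  [2·signedArea(GCA) = -76/3 ∩ GB · CD = -131/3]
   → G = (23/3, 2)

G = (23/3, 2)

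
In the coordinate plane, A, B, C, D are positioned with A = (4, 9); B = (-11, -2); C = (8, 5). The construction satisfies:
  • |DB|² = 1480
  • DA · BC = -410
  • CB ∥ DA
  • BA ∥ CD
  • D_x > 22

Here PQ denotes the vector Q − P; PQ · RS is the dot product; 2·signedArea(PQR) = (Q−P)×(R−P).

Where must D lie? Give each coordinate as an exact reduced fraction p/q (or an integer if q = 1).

D = (23, 16)

1. D_x = 23  [CB ∥ DA ∩ BA ∥ CD]
2. D_y = 16  [CB ∥ DA ∩ BA ∥ CD]
   → D = (23, 16)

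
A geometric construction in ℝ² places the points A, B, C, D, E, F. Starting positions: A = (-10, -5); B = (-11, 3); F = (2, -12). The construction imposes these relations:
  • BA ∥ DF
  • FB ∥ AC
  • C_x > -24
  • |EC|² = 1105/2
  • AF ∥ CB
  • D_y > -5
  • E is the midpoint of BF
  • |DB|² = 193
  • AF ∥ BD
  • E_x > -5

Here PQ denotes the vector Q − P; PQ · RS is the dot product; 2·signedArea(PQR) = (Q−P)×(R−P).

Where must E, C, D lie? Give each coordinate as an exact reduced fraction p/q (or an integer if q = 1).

1. E_x = -9/2  [E is the midpoint of BF]
2. E_y = -9/2  [E is the midpoint of BF]
   → E = (-9/2, -9/2)
3. C_x = -23  [AF ∥ CB ∩ FB ∥ AC]
4. C_y = 10  [AF ∥ CB ∩ FB ∥ AC]
   → C = (-23, 10)
5. D_x = 1  [BA ∥ DF ∩ AF ∥ BD]
6. D_y = -4  [BA ∥ DF ∩ AF ∥ BD]
   → D = (1, -4)

C = (-23, 10)
D = (1, -4)
E = (-9/2, -9/2)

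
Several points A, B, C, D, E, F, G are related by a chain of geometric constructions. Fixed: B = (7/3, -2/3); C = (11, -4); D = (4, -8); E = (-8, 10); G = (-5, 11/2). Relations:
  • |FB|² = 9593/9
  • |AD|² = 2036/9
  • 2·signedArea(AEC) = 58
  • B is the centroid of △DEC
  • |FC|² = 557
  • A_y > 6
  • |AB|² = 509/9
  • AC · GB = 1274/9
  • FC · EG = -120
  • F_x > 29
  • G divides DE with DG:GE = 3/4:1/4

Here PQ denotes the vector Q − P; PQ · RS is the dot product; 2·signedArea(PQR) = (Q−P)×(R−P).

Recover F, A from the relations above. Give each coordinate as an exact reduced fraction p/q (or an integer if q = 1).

1. F_x = 30  [line -3·x + 9/2·y + 171 = 0 ∩ |FC|² = 557]
2. F_y = -18  [line -3·x + 9/2·y + 171 = 0 ∩ |FC|² = 557]
   → F = (30, -18)
3. A_x = 2/3  [AC · GB = 1274/9 ∩ 2·signedArea(AEC) = 58]
4. A_y = 20/3  [AC · GB = 1274/9 ∩ 2·signedArea(AEC) = 58]
   → A = (2/3, 20/3)

A = (2/3, 20/3)
F = (30, -18)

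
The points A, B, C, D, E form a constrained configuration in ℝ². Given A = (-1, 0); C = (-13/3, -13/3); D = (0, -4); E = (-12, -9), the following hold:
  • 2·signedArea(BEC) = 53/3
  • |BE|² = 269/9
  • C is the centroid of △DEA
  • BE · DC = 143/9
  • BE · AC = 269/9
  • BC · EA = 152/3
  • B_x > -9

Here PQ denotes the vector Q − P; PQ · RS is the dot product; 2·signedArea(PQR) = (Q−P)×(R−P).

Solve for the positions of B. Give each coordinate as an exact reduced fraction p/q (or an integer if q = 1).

1. B_x = -26/3  [BE · DC = 143/9 ∩ 2·signedArea(BEC) = 53/3]
2. B_y = -14/3  [BE · DC = 143/9 ∩ 2·signedArea(BEC) = 53/3]
   → B = (-26/3, -14/3)

B = (-26/3, -14/3)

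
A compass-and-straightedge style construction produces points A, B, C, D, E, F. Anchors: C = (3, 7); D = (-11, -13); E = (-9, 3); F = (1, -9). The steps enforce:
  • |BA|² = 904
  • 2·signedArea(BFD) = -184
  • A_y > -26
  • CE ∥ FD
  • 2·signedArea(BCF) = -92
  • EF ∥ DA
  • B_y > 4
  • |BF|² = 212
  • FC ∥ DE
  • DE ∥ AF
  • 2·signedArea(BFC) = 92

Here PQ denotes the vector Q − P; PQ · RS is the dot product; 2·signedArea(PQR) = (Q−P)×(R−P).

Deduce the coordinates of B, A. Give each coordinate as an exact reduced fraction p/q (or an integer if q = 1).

A = (-1, -25)
B = (-3, 5)

1. B_x = -3  [2·signedArea(BFC) = 92 ∩ 2·signedArea(BFD) = -184]
2. B_y = 5  [2·signedArea(BFC) = 92 ∩ 2·signedArea(BFD) = -184]
   → B = (-3, 5)
3. A_x = -1  [DE ∥ AF ∩ EF ∥ DA]
4. A_y = -25  [DE ∥ AF ∩ EF ∥ DA]
   → A = (-1, -25)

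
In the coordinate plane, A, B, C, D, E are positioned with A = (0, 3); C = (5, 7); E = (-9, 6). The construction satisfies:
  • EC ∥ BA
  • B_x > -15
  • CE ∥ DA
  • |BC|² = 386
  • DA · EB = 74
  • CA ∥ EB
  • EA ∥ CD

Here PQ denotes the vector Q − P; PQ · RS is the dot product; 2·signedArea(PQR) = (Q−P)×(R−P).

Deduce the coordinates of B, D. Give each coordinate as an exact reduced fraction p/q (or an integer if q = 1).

B = (-14, 2)
D = (14, 4)

1. B_x = -14  [EC ∥ BA ∩ CA ∥ EB]
2. B_y = 2  [EC ∥ BA ∩ CA ∥ EB]
   → B = (-14, 2)
3. D_x = 14  [CE ∥ DA ∩ EA ∥ CD]
4. D_y = 4  [CE ∥ DA ∩ EA ∥ CD]
   → D = (14, 4)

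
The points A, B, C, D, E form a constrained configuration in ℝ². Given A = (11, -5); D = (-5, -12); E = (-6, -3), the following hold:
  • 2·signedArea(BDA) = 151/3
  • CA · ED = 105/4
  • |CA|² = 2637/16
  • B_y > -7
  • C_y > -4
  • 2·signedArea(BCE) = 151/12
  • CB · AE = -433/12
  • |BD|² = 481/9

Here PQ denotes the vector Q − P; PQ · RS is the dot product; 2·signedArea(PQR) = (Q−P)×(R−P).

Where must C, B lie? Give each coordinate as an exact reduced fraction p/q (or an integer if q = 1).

1. B_x = 0  [line -7·x + 16·y + 320/3 = 0 ∩ |BD|² = 481/9]
2. B_y = -20/3  [line -7·x + 16·y + 320/3 = 0 ∩ |BD|² = 481/9]
   → B = (0, -20/3)
3. C_x = -7/4  [CB · AE = -433/12 ∩ CA · ED = 105/4]
4. C_y = -7/2  [CB · AE = -433/12 ∩ CA · ED = 105/4]
   → C = (-7/4, -7/2)

B = (0, -20/3)
C = (-7/4, -7/2)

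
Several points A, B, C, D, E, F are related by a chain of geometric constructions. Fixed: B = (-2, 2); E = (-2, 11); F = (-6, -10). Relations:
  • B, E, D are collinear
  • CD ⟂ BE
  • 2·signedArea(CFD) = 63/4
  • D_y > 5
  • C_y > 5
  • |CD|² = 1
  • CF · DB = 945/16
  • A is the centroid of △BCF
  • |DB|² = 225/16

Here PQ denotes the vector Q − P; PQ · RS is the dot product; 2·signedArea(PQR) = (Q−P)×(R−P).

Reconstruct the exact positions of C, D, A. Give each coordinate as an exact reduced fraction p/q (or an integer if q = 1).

A = (-11/3, -3/4)
C = (-3, 23/4)
D = (-2, 23/4)

1. D_x = -2  [B, E, D are collinear]
2. D_y = 23/4  [|DB|² = 225/16]
   → D = (-2, 23/4)
3. C_x = -3  [CF · DB = 945/16 ∩ 2·signedArea(CFD) = 63/4]
4. C_y = 23/4  [CF · DB = 945/16 ∩ 2·signedArea(CFD) = 63/4]
   → C = (-3, 23/4)
5. A_x = -11/3  [A is the centroid of △BCF]
6. A_y = -3/4  [A is the centroid of △BCF]
   → A = (-11/3, -3/4)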